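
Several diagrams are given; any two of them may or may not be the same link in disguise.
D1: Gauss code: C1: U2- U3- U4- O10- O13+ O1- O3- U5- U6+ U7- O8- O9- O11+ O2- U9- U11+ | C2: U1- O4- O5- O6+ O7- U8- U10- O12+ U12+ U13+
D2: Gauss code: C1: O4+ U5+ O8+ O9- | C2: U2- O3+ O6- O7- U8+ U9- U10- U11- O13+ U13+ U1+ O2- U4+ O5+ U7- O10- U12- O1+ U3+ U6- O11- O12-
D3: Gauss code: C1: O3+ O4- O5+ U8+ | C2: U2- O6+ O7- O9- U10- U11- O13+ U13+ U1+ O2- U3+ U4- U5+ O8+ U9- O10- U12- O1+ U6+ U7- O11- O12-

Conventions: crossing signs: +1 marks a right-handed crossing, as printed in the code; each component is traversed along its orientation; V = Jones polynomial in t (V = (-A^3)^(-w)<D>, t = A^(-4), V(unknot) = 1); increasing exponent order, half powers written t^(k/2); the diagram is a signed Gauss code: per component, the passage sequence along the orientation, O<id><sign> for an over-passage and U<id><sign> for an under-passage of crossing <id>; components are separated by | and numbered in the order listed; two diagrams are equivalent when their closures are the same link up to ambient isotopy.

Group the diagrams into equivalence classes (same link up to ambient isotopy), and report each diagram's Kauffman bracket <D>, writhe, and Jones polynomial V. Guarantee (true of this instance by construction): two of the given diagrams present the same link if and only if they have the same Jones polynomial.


equivalence classes: {D1} | {D2, D3}
D1 (bracket A^-9 + A^-1 - A^3 + A^7; 13 crossings at w = -5): V = -t^(-11/2) + t^(-9/2) - t^(-7/2) - t^(-3/2)
V(D2) = t^(-7/2) - t^(-5/2) + t^(-3/2) - 2t^(-1/2) - t^(3/2)  [13 crossings, <D> = A^-9 + 2A^-1 - A^3 + A^7 - A^11, w = -1]
D3 (bracket A^-9 + 2A^-1 - A^3 + A^7 - A^11; 13 crossings at w = -1): V = t^(-7/2) - t^(-5/2) + t^(-3/2) - 2t^(-1/2) - t^(3/2)
key observation: 2 values of V(t) split the 3 diagrams


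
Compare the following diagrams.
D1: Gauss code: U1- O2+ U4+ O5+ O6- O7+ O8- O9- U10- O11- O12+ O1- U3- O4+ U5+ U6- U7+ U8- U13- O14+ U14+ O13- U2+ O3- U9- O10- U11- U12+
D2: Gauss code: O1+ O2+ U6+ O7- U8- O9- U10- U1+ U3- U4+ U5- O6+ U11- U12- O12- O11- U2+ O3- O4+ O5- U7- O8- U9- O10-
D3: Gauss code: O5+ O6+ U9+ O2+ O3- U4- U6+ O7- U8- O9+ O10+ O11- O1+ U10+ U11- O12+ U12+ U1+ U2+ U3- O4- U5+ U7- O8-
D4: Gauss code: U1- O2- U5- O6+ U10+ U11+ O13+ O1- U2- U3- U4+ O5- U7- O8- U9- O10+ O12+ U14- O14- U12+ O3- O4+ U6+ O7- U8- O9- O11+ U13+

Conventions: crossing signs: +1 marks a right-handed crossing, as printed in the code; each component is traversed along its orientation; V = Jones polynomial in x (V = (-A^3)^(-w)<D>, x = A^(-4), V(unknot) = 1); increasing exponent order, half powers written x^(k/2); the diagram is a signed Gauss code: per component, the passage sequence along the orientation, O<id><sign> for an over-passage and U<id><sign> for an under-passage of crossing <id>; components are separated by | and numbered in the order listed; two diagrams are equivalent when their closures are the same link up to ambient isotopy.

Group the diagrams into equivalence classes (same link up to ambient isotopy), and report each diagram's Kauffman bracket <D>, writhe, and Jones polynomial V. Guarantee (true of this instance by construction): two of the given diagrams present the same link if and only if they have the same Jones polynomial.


classes: {D1, D2, D4} | {D3}
V(D1) = x^-5 - 2x^-4 + 2x^-3 - 2x^-2 + 2x^-1 - 1 + x  [14 crossings, <D> = A^-10 - A^-6 + 2A^-2 - 2A^2 + 2A^6 - 2A^10 + A^14, w = -2]
V(D2) = x^-5 - 2x^-4 + 2x^-3 - 2x^-2 + 2x^-1 - 1 + x  [12 crossings, <D> = A^-16 - A^-12 + 2A^-8 - 2A^-4 + 2 - 2A^4 + A^8, w = -4]
D3 (bracket A^6; 12 crossings at w = +2): V = 1
D4 (bracket A^-10 - A^-6 + 2A^-2 - 2A^2 + 2A^6 - 2A^10 + A^14; 14 crossings at w = -2): V = x^-5 - 2x^-4 + 2x^-3 - 2x^-2 + 2x^-1 - 1 + x
insight: comparing 4 Jones polynomials yields 2 groups


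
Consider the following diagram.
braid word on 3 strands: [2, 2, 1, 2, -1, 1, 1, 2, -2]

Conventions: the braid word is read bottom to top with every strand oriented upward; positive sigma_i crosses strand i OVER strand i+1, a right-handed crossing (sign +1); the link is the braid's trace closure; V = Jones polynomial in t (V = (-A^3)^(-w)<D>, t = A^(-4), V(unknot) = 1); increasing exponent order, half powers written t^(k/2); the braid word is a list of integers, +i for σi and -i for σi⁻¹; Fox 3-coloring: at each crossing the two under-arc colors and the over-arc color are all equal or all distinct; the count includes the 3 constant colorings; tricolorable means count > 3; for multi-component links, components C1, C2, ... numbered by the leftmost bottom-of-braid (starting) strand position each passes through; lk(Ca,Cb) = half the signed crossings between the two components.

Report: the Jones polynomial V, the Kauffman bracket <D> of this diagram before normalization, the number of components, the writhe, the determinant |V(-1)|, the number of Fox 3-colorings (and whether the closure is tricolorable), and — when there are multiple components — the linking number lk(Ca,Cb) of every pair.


V(t) = -t^(3/2) - t^(7/2) + t^(9/2) - t^(11/2)
bracket: A^-7 - A^-3 + A + A^9, w = +5
2 components, writhe +5, over 9 crossings
lk(C1,C2) = +2
det 4, colorings 3 of 3^9 — not tricolorable
observation: the 1 component pair carries total linking +2


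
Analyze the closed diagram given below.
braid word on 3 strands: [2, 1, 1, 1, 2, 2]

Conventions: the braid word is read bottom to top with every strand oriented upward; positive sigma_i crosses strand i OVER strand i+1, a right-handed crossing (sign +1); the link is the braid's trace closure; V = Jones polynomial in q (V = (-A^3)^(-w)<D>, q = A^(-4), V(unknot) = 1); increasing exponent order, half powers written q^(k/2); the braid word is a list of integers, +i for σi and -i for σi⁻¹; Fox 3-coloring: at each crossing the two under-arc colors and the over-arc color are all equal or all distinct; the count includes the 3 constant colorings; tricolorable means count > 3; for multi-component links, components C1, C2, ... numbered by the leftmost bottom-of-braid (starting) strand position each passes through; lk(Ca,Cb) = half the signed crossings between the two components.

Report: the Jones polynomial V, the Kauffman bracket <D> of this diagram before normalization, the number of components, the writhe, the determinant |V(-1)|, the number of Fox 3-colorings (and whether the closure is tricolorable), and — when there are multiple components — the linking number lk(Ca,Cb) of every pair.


V(q) = q^2 + 2q^4 - 2q^5 + q^6 - 2q^7 + q^8
bracket: A^-14 - 2A^-10 + A^-6 - 2A^-2 + 2A^2 + A^10, w = +6
1 component, writhe +6, over 6 crossings
det 9, colorings 27 of 3^6 — tricolorable
observation: |V(-1)| = 9: so tricolorable, since 3 divides 9


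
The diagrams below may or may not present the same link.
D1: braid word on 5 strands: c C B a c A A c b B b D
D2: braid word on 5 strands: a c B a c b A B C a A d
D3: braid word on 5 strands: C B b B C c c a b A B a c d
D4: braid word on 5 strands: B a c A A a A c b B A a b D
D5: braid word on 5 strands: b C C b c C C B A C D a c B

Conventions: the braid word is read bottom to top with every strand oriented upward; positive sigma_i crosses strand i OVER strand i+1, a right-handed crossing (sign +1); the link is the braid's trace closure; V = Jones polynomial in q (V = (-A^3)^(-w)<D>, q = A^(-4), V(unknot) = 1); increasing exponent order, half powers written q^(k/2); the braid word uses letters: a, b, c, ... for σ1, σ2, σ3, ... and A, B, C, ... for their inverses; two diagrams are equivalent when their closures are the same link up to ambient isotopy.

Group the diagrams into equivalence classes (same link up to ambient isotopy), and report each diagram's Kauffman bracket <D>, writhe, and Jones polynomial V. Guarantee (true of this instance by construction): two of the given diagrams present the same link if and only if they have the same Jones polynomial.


equivalence classes: {D1, D4} | {D2, D3} | {D5}
D1 (bracket A^-12 + A^-8 + A^-4 + 1; 12 crossings at w = 0): V = 1 + q + q^2 + q^3
D2 (bracket A^-2 + 2A^6 + A^14; 12 crossings at w = +2): V = q^-2 + 2 + q^2
V(D3) = q^-2 + 2 + q^2  (w +2, c 14, <D> = A^-2 + 2A^6 + A^14)
D4 (bracket A^-12 + A^-8 + A^-4 + 1; 14 crossings at w = 0): V = 1 + q + q^2 + q^3
V(D5) = q^-3 + q^-2 + q^-1 + 1  (w -4, c 14, <D> = A^-12 + A^-8 + A^-4 + 1)
key observation: 3 classes among 5 diagrams; unequal V(q) rules out equality


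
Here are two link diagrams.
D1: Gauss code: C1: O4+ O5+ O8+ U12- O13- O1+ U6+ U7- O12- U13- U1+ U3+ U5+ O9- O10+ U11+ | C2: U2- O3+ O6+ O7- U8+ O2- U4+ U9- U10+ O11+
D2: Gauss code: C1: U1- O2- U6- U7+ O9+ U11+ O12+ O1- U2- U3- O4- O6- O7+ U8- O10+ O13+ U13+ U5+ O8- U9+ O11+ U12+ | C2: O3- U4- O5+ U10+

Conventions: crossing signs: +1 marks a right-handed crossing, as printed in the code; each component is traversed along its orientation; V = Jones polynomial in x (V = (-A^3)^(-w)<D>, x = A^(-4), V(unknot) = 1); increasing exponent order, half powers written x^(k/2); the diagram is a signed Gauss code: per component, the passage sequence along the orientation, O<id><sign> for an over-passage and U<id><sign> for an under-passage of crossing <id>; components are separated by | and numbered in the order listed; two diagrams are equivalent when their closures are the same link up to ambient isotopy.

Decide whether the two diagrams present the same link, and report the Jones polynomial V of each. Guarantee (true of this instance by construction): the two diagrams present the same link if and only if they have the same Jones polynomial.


same link: no
V(D1) = -x^(1/2) + x^(3/2) - x^(5/2) - x^(9/2)  [13 crossings, <D> = A^-9 + A^-1 - A^3 + A^7, w = +3]
V(D2) = x^(-7/2) - 2x^(-5/2) + x^(-3/2) - 2x^(-1/2) + x^(1/2) - x^(3/2)  (w +1, c 13, <D> = A^-3 - A + 2A^5 - A^9 + 2A^13 - A^17)
note: 2 classes among 2 diagrams; unequal V(x) rules out equality


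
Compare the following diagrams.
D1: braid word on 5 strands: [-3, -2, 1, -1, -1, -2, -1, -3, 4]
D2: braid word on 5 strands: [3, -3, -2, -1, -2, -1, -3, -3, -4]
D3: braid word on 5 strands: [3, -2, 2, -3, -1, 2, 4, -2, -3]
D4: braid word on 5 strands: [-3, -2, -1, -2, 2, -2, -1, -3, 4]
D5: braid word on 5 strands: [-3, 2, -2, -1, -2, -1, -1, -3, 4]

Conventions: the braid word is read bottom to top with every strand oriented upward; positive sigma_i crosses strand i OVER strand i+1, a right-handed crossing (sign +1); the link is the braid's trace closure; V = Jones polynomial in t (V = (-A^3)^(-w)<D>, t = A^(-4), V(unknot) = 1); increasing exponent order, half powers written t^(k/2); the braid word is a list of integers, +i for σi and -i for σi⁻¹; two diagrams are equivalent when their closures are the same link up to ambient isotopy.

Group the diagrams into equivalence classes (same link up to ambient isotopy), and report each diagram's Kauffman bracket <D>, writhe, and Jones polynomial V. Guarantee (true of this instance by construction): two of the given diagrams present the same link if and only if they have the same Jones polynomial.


classes: {D1, D2, D4, D5} | {D3}
V(D1) = t^(-13/2) - t^(-11/2) + t^(-9/2) - 2t^(-7/2) - t^(-3/2)  [9 crossings, <D> = A^-9 + 2A^-1 - A^3 + A^7 - A^11, w = -5]
D2 (bracket A^-15 + 2A^-7 - A^-3 + A - A^5; 9 crossings at w = -7): V = t^(-13/2) - t^(-11/2) + t^(-9/2) - 2t^(-7/2) - t^(-3/2)
V(D3) = -t^(-1/2) - t^(1/2)  [9 crossings, <D> = A^-5 + A^-1, w = -1]
D4 (bracket A^-9 + 2A^-1 - A^3 + A^7 - A^11; 9 crossings at w = -5): V = t^(-13/2) - t^(-11/2) + t^(-9/2) - 2t^(-7/2) - t^(-3/2)
V(D5) = t^(-13/2) - t^(-11/2) + t^(-9/2) - 2t^(-7/2) - t^(-3/2)  (w -5, c 9, <D> = A^-9 + 2A^-1 - A^3 + A^7 - A^11)
note: 2 values of V(t) split the 5 diagrams


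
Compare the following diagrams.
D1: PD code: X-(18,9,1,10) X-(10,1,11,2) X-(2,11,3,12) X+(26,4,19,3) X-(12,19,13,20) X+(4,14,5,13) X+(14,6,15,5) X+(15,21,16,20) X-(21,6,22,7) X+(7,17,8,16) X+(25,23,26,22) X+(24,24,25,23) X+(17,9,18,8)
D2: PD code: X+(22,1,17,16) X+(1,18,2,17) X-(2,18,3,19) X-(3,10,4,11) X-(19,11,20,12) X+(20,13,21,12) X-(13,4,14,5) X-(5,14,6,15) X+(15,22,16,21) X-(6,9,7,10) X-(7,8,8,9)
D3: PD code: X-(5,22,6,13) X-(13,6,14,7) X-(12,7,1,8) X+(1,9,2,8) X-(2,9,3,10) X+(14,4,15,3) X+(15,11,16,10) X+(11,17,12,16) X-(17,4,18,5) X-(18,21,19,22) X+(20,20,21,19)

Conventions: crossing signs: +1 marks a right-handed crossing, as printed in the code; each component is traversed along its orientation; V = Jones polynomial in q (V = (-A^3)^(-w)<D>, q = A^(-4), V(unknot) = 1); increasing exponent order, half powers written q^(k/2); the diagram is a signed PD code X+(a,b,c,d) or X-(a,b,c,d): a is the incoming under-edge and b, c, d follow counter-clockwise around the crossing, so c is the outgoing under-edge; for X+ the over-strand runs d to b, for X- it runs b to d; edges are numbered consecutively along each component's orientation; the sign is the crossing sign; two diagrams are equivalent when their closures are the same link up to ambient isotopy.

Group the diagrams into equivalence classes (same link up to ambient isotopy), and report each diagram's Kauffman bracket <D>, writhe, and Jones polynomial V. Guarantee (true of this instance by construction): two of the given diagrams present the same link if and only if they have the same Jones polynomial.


equivalence classes: {D1} | {D2} | {D3}
D1 (bracket -A^-5 + 2A^-1 - A^3 + 2A^7 - A^11 + A^15; 13 crossings at w = +3): V = -q^(-3/2) + q^(-1/2) - 2q^(1/2) + q^(3/2) - 2q^(5/2) + q^(7/2)
V(D2) = q^(-7/2) - q^(-5/2) + q^(-3/2) - 2q^(-1/2) - q^(3/2)  [11 crossings, <D> = A^-15 + 2A^-7 - A^-3 + A - A^5, w = -3]
V(D3) = q^(-7/2) - 2q^(-5/2) + q^(-3/2) - 2q^(-1/2) + q^(1/2) - q^(3/2)  (w -1, c 11, <D> = A^-9 - A^-5 + 2A^-1 - A^3 + 2A^7 - A^11)
observation: V(q) takes 3 values over 3 diagrams, fixing the grouping


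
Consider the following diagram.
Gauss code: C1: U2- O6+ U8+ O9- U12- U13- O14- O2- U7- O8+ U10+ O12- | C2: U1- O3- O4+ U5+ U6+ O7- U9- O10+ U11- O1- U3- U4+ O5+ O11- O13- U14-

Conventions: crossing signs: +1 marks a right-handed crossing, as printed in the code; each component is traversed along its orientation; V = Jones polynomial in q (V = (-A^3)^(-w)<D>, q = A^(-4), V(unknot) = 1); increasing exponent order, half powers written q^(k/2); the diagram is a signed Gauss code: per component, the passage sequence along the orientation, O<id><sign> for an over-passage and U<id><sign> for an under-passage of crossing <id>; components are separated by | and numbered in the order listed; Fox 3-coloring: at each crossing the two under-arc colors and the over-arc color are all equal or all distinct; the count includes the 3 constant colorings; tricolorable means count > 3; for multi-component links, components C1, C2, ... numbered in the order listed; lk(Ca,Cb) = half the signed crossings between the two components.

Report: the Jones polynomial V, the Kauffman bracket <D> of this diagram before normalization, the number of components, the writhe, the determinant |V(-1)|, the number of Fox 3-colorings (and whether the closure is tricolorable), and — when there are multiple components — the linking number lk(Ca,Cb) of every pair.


V = -q^(-13/2) + 2q^(-11/2) - 2q^(-9/2) + 3q^(-7/2) - 4q^(-5/2) + 2q^(-3/2) - 3q^(-1/2) + q^(1/2)
<D> = A^-14 - 3A^-10 + 2A^-6 - 4A^-2 + 3A^2 - 2A^6 + 2A^10 - A^14 (w = -4)
2 components over 14 crossings, w = -4
lk(C1,C2): -1
27 Fox colorings among 3^14, |V(-1)| = 18: tricolorable
why: w = -4 shifts under R1 moves; the (-A^3)^(4) factor cancels that in V


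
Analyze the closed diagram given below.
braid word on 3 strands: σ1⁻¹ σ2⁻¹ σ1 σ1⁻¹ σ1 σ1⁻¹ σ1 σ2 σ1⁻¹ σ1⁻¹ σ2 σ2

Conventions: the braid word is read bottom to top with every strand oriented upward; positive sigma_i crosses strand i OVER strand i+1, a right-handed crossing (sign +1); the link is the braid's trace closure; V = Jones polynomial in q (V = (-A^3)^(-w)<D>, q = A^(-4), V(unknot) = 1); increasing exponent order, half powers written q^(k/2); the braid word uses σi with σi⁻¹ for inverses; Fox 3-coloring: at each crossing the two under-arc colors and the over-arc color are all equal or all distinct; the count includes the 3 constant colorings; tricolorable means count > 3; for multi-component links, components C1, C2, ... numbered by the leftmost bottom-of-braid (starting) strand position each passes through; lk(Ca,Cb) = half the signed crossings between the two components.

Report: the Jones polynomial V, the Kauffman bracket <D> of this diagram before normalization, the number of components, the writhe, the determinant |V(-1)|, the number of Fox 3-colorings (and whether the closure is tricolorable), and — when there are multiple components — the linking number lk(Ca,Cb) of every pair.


Jones polynomial: V(q) = -q^-3 + q^-2 - q^-1 + 3 - q + q^2 - q^3
<D> = -A^-12 + A^-8 - A^-4 + 3 - A^4 + A^8 - A^12; writhe 0
components 1, writhe 0 (12 crossings)
3-colorings: 27 of 3^12, det 9 — tricolorable
note: palindromic: swapping q for 1/q fixes V


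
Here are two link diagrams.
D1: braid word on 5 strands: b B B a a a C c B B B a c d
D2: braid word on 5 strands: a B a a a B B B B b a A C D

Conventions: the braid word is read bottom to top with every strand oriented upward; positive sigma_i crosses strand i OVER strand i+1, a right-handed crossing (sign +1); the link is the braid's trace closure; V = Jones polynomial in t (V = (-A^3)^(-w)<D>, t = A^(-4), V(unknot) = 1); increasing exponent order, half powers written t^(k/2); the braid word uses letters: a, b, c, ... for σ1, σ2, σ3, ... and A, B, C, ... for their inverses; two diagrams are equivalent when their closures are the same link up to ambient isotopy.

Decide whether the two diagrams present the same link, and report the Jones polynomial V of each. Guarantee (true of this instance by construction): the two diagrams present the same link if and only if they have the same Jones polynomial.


equivalent: yes
V(D1) = t^-4 - 2t^-3 + 3t^-2 - 4t^-1 + 5 - 4t + 3t^2 - 2t^3 + t^4  (w +2, c 14, <D> = A^-10 - 2A^-6 + 3A^-2 - 4A^2 + 5A^6 - 4A^10 + 3A^14 - 2A^18 + A^22)
V(D2) = t^-4 - 2t^-3 + 3t^-2 - 4t^-1 + 5 - 4t + 3t^2 - 2t^3 + t^4  [14 crossings, <D> = A^-22 - 2A^-18 + 3A^-14 - 4A^-10 + 5A^-6 - 4A^-2 + 3A^2 - 2A^6 + A^10, w = -2]
key observation: all 2 diagrams share one V(t), hence one class


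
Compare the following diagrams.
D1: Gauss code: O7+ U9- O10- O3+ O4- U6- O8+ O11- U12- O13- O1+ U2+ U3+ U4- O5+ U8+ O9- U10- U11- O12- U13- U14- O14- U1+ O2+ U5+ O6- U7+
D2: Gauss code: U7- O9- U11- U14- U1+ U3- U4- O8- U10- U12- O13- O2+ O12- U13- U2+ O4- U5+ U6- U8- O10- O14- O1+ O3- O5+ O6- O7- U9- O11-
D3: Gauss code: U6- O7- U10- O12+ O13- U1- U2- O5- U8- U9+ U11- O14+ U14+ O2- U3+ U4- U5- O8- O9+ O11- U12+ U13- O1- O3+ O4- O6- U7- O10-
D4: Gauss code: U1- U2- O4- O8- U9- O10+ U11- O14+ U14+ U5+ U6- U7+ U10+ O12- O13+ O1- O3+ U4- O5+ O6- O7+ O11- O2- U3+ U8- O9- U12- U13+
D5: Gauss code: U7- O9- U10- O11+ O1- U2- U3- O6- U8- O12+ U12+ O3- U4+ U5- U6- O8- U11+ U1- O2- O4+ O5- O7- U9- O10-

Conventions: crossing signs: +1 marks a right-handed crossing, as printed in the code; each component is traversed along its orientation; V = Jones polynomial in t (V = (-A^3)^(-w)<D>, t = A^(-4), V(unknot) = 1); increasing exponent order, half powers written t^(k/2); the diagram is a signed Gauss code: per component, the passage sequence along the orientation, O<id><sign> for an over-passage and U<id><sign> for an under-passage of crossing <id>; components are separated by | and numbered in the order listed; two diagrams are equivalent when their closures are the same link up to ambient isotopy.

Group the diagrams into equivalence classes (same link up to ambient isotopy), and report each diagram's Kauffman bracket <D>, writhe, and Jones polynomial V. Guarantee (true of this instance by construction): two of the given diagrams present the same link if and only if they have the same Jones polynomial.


equivalence classes: {D1} | {D2, D3, D5} | {D4}
D1 (bracket A^-2 + A^6 - A^10; 14 crossings at w = -2): V = -t^-4 + t^-3 + t^-1
V(D2) = t^-8 - 2t^-7 + t^-6 - 2t^-5 + 2t^-4 + t^-2  [14 crossings, <D> = A^-16 + 2A^-8 - 2A^-4 + 1 - 2A^4 + A^8, w = -8]
D3 (bracket A^-10 + 2A^-2 - 2A^2 + A^6 - 2A^10 + A^14; 14 crossings at w = -6): V = t^-8 - 2t^-7 + t^-6 - 2t^-5 + 2t^-4 + t^-2
V(D4) = -t^-6 + t^-5 - t^-4 + 2t^-3 - t^-2 + t^-1  (w -2, c 14, <D> = A^-2 - A^2 + 2A^6 - A^10 + A^14 - A^18)
V(D5) = t^-8 - 2t^-7 + t^-6 - 2t^-5 + 2t^-4 + t^-2  (w -6, c 12, <D> = A^-10 + 2A^-2 - 2A^2 + A^6 - 2A^10 + A^14)
key observation: 3 values of V(t) split the 5 diagrams


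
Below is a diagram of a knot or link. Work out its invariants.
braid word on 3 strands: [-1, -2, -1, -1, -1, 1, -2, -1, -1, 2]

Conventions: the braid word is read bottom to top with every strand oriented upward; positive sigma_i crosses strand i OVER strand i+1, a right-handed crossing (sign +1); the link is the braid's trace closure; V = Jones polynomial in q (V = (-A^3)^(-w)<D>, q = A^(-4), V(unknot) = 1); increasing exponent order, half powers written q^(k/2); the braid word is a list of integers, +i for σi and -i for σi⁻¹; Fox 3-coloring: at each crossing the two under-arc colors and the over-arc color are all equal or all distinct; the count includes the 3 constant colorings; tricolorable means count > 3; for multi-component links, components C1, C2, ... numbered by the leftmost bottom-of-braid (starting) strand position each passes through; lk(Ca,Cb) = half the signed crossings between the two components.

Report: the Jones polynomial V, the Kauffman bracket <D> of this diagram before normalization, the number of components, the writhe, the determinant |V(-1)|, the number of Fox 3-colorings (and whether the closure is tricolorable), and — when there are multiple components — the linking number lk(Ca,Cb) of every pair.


V(q) = -q^-7 + q^-6 - q^-5 + q^-4 + q^-2
bracket: A^-10 + A^-2 - A^2 + A^6 - A^10, w = -6
1 component, writhe -6, over 10 crossings
det 5, colorings 3 of 3^10 — not tricolorable
observation: w = -6 (over 10 crossings) is diagram-only; (-A^3)^(6) removes it from V


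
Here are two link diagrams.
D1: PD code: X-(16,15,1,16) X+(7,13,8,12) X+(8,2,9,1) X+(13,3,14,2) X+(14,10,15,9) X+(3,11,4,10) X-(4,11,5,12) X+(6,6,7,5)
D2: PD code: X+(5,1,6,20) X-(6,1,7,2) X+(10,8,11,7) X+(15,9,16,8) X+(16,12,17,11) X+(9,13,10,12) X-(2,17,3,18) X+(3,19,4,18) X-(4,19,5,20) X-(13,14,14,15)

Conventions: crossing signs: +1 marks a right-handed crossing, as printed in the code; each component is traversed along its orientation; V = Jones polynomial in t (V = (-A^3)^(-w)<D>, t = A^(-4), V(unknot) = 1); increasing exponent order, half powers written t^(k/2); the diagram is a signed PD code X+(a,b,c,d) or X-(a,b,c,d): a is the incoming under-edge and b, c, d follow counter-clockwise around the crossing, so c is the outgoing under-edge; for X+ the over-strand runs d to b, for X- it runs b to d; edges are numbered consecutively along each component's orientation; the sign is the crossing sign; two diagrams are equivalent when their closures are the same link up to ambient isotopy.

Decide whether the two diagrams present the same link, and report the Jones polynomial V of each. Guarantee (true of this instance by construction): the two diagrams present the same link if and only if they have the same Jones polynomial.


equivalent: yes
V(D1) = t + t^3 - t^4  (w +4, c 8, <D> = -A^-4 + 1 + A^8)
V(D2) = t + t^3 - t^4  (w +2, c 10, <D> = -A^-10 + A^-6 + A^2)
why: all 2 diagrams share one V(t), hence one class


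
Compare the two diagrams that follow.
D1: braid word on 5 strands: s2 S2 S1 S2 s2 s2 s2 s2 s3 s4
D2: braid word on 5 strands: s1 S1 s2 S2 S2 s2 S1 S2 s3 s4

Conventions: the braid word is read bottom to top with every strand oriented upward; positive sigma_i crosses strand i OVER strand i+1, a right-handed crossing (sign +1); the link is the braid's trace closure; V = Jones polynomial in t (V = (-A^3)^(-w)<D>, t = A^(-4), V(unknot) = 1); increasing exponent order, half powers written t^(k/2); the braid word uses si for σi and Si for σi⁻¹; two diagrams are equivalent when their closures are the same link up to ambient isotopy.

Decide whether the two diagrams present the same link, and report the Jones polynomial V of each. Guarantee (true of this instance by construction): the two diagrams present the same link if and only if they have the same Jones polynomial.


equivalent: no
D1 (bracket -A^-4 + 1 + A^8; 10 crossings at w = +4): V = t + t^3 - t^4
V(D2) = 1  (w 0, c 10, <D> = 1)
key observation: V(t) takes 2 values over 2 diagrams, fixing the grouping


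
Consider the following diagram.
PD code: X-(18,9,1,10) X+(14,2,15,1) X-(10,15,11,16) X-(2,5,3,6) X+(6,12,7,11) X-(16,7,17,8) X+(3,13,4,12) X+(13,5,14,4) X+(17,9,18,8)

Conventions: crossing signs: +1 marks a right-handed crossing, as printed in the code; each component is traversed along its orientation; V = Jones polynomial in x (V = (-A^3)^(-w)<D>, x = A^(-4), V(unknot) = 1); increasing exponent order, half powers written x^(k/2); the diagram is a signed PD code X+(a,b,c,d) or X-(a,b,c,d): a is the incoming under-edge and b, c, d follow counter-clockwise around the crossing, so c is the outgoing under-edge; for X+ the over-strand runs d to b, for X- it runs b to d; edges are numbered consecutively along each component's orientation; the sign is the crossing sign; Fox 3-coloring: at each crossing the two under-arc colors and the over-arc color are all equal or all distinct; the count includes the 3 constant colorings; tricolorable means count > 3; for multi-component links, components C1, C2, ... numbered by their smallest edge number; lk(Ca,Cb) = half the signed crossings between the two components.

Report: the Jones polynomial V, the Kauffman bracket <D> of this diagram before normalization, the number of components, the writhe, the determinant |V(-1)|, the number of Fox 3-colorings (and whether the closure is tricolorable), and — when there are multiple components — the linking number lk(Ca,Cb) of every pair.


V = x^-2 - x^-1 + 2 - 2x + x^2 - x^3 + x^4
<D> = -A^-13 + A^-9 - A^-5 + 2A^-1 - 2A^3 + A^7 - A^11 (w = +1)
1 component over 9 crossings, w = +1
9 Fox colorings among 3^9, |V(-1)| = 9: tricolorable
why: det 9 = |V(-1)|; divisible by 3, so tricolorable


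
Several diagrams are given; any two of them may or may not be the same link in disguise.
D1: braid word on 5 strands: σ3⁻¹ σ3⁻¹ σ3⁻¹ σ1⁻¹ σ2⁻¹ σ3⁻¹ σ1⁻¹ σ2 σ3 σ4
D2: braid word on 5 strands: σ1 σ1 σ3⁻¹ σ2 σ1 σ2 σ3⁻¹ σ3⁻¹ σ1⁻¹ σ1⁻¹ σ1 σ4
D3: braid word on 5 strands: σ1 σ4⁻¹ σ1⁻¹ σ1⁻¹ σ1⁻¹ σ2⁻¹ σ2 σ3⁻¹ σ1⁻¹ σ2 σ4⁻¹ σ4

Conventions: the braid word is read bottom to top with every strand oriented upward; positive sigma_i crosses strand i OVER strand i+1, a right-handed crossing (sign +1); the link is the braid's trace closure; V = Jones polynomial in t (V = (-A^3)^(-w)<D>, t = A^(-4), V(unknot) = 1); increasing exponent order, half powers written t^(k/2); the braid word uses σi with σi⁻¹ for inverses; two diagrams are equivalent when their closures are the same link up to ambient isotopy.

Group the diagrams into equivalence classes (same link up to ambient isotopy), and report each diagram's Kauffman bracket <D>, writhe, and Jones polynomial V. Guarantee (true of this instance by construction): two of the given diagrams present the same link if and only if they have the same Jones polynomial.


grouping into links: {D1} | {D2} | {D3}
V(D1) = -t^-6 + t^-5 - t^-4 + 2t^-3 - t^-2 + t^-1  (w -4, c 10, <D> = A^-8 - A^-4 + 2 - A^4 + A^8 - A^12)
V(D2) = -t^-3 + t^-2 - t^-1 + 3 - t + t^2 - t^3  (w +2, c 12, <D> = -A^-6 + A^-2 - A^2 + 3A^6 - A^10 + A^14 - A^18)
D3 (bracket A^-8 + 1 - A^4; 12 crossings at w = -4): V = -t^-4 + t^-3 + t^-1
why: comparing 3 Jones polynomials yields 3 groups


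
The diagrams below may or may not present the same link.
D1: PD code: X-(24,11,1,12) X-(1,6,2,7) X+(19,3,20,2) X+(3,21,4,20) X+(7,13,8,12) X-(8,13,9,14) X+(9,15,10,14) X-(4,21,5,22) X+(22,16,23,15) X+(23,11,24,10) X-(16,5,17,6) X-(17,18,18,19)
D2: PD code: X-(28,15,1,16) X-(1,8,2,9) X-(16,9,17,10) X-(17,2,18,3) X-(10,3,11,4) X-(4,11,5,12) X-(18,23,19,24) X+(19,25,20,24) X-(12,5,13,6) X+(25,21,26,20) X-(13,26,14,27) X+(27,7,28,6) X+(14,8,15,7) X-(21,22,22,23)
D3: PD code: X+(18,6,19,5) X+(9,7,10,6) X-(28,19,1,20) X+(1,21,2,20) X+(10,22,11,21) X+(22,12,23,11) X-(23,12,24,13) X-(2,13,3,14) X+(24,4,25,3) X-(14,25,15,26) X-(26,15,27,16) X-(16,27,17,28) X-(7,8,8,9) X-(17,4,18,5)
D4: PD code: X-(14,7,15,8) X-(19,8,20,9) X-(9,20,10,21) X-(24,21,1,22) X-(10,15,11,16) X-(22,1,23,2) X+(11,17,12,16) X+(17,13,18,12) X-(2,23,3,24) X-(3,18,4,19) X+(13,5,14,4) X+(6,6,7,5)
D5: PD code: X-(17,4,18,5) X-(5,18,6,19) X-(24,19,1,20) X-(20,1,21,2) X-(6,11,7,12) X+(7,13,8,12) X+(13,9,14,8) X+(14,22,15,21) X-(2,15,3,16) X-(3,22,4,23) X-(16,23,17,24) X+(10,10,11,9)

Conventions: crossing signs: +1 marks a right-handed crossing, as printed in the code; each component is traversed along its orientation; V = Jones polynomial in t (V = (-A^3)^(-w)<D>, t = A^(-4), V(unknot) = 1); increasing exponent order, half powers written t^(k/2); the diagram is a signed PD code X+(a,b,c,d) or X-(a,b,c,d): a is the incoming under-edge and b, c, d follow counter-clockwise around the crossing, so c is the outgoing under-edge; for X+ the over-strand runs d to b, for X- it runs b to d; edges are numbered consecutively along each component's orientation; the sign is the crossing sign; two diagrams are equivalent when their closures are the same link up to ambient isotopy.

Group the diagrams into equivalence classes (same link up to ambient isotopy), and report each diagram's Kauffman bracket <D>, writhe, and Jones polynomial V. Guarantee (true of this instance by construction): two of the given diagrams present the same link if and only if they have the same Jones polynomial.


equivalence classes: {D1} | {D2, D4, D5} | {D3}
D1 (bracket 1; 12 crossings at w = 0): V = 1
D2 (bracket A^-10 + 2A^-2 - 2A^2 + A^6 - 2A^10 + A^14; 14 crossings at w = -6): V = t^-8 - 2t^-7 + t^-6 - 2t^-5 + 2t^-4 + t^-2
V(D3) = t^-5 - 2t^-4 + 2t^-3 - 2t^-2 + 2t^-1 - 1 + t  (w -2, c 14, <D> = A^-10 - A^-6 + 2A^-2 - 2A^2 + 2A^6 - 2A^10 + A^14)
V(D4) = t^-8 - 2t^-7 + t^-6 - 2t^-5 + 2t^-4 + t^-2  [12 crossings, <D> = A^-4 + 2A^4 - 2A^8 + A^12 - 2A^16 + A^20, w = -4]
D5 (bracket A^-4 + 2A^4 - 2A^8 + A^12 - 2A^16 + A^20; 12 crossings at w = -4): V = t^-8 - 2t^-7 + t^-6 - 2t^-5 + 2t^-4 + t^-2
key observation: 3 classes among 5 diagrams; unequal V(t) rules out equality


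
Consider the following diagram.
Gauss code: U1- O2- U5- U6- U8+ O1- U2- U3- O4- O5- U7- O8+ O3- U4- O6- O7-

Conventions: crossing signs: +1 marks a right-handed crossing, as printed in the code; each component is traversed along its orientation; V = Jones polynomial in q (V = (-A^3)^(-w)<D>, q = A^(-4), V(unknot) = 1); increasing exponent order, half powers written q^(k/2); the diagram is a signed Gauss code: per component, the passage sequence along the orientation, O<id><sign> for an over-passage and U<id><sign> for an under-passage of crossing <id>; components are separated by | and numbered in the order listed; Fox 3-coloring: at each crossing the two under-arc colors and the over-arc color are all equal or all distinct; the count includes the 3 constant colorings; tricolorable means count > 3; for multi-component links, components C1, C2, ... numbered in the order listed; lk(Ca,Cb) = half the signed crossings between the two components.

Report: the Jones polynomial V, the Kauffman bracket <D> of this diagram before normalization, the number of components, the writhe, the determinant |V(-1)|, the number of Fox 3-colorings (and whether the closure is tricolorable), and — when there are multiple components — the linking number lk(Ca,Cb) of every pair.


V = q^-8 - 2q^-7 + q^-6 - 2q^-5 + 2q^-4 + q^-2
<D> = A^-10 + 2A^-2 - 2A^2 + A^6 - 2A^10 + A^14 (w = -6)
1 component over 8 crossings, w = -6
27 Fox colorings among 3^8, |V(-1)| = 9: tricolorable
why: V spans 6 powers of q: at least 6 crossings in any diagram


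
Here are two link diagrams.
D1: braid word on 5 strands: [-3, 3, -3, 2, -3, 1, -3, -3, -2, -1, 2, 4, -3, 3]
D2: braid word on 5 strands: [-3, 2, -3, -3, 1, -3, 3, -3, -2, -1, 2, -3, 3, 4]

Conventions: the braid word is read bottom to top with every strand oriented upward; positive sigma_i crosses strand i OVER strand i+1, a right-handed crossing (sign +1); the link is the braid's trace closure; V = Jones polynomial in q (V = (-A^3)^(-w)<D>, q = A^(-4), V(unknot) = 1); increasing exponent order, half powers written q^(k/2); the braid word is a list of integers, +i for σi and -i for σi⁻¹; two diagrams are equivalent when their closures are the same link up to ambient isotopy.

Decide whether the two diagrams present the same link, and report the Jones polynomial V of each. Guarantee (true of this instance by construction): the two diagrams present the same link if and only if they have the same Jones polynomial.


same link: yes
V(D1) = q^-5 - 2q^-4 + 2q^-3 - 2q^-2 + 2q^-1 - 1 + q  [14 crossings, <D> = A^-10 - A^-6 + 2A^-2 - 2A^2 + 2A^6 - 2A^10 + A^14, w = -2]
D2 (bracket A^-10 - A^-6 + 2A^-2 - 2A^2 + 2A^6 - 2A^10 + A^14; 14 crossings at w = -2): V = q^-5 - 2q^-4 + 2q^-3 - 2q^-2 + 2q^-1 - 1 + q
note: Markov moves rewrite D1 (14 crossings) into D2 (14)


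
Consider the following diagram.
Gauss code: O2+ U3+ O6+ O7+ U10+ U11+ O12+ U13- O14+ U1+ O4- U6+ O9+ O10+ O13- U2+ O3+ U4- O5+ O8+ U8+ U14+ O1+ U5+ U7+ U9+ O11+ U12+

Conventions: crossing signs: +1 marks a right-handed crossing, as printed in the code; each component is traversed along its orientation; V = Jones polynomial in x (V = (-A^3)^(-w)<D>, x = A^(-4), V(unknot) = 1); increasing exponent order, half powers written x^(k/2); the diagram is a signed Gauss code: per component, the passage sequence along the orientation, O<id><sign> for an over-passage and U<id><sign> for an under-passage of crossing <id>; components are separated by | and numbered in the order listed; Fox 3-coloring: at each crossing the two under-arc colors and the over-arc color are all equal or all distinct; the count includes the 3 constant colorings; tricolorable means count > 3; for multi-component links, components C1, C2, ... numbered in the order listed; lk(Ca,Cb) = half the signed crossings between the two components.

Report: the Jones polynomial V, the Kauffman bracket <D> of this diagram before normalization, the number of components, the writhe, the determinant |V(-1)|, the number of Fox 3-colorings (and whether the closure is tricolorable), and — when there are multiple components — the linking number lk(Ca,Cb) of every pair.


Jones polynomial: V(x) = x^3 - 2x^4 + 6x^5 - 8x^6 + 11x^7 - 13x^8 + 12x^9 - 10x^10 + 7x^11 - 4x^12 + x^13
<D> = A^-22 - 4A^-18 + 7A^-14 - 10A^-10 + 12A^-6 - 13A^-2 + 11A^2 - 8A^6 + 6A^10 - 2A^14 + A^18; writhe +10
components 1, writhe +10 (14 crossings)
3-colorings: 9 of 3^14, det 75 — tricolorable
note: w = +10 (over 14 crossings) is diagram-only; (-A^3)^(-10) removes it from V


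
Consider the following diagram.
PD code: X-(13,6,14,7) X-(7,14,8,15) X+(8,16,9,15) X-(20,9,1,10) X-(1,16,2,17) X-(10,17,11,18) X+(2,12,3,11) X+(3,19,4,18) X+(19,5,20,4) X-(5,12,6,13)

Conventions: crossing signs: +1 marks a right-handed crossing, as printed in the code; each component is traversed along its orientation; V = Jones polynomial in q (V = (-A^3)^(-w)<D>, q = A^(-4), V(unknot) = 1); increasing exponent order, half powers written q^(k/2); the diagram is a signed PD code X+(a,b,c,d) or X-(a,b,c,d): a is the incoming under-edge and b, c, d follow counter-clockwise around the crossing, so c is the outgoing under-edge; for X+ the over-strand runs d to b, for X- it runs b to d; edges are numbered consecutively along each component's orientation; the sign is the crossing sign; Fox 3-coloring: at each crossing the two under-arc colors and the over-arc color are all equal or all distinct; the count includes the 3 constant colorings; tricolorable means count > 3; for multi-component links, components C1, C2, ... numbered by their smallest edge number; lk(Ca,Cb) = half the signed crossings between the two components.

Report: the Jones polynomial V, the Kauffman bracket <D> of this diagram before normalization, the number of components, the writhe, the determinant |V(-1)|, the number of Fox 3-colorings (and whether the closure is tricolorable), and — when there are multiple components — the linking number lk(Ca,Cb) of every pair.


Jones polynomial: V(q) = -q^-4 + q^-3 + q^-1
<D> = A^-2 + A^6 - A^10; writhe -2
components 1, writhe -2 (10 crossings)
3-colorings: 9 of 3^10, det 3 — tricolorable
note: |V(-1)| = 3: so tricolorable, since 3 divides 3


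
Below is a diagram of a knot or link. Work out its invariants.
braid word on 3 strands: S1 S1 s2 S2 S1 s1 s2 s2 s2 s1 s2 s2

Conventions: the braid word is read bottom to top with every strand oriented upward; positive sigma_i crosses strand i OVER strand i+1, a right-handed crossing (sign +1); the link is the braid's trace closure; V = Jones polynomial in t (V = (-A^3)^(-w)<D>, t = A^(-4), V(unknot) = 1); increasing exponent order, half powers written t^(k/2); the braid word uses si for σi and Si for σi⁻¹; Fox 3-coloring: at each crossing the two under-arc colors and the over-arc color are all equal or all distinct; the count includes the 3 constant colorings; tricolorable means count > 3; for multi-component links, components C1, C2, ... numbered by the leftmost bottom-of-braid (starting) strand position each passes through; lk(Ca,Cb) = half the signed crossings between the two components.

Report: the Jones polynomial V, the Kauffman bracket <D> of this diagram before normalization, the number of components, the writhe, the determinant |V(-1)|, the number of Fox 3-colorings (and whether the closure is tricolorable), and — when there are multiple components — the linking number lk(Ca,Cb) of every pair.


V(t) = t - t^2 + 2t^3 - t^4 + t^5 - t^6
bracket: -A^-12 + A^-8 - A^-4 + 2 - A^4 + A^8, w = +4
1 component, writhe +4, over 12 crossings
det 7, colorings 3 of 3^12 — not tricolorable
observation: free reduction leaves σ1⁻¹ σ1⁻¹ σ2 σ2 σ2 σ1 σ2 σ2 of the original 12 letters


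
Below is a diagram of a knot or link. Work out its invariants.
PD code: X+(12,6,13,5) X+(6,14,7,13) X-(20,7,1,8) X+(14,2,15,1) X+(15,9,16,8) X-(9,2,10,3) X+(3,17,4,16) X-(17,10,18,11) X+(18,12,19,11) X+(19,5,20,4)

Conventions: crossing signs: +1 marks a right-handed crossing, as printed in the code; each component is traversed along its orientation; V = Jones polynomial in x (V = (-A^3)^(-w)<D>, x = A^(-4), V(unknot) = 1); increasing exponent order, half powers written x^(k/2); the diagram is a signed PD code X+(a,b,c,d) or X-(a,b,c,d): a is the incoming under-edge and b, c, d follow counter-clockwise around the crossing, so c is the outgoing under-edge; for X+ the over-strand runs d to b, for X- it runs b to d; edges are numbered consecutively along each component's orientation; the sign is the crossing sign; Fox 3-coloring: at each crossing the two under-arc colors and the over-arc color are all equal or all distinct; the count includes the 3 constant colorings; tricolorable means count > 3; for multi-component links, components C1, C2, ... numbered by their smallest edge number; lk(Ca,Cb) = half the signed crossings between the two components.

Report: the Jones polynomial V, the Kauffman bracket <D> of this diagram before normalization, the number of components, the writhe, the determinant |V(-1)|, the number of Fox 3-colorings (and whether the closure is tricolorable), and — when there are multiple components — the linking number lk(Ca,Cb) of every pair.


V = 2x - 2x^2 + 3x^3 - 3x^4 + 2x^5 - 2x^6 + x^7
<D> = A^-16 - 2A^-12 + 2A^-8 - 3A^-4 + 3 - 2A^4 + 2A^8 (w = +4)
1 component over 10 crossings, w = +4
9 Fox colorings among 3^10, |V(-1)| = 15: tricolorable
why: |V(-1)| = 15: so tricolorable, since 3 divides 15


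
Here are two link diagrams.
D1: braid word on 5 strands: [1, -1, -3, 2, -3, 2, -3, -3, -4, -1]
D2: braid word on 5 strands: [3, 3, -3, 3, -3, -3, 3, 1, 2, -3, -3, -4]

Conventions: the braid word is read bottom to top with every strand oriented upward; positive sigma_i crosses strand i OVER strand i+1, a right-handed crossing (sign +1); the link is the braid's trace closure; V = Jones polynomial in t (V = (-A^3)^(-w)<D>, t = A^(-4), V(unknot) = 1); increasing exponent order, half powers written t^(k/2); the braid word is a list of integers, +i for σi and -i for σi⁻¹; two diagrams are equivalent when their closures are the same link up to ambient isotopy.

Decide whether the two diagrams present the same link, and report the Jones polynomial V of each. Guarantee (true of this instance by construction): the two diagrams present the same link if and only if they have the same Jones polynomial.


same link: no
V(D1) = t^-5 - 2t^-4 + 2t^-3 - 2t^-2 + 2t^-1 - 1 + t  [10 crossings, <D> = A^-16 - A^-12 + 2A^-8 - 2A^-4 + 2 - 2A^4 + A^8, w = -4]
V(D2) = 1  [12 crossings, <D> = 1, w = 0]
insight: 2 classes among 2 diagrams; unequal V(t) rules out equality
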